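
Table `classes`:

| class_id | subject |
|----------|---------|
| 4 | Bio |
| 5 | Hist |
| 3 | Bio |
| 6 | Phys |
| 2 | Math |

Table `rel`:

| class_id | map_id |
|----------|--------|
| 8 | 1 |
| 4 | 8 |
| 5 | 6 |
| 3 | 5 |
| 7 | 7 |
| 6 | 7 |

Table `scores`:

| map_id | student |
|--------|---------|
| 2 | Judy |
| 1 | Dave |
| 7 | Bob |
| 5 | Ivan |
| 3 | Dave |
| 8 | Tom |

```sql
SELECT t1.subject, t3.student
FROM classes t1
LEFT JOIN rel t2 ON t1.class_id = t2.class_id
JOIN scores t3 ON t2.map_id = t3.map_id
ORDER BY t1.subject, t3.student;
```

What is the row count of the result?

3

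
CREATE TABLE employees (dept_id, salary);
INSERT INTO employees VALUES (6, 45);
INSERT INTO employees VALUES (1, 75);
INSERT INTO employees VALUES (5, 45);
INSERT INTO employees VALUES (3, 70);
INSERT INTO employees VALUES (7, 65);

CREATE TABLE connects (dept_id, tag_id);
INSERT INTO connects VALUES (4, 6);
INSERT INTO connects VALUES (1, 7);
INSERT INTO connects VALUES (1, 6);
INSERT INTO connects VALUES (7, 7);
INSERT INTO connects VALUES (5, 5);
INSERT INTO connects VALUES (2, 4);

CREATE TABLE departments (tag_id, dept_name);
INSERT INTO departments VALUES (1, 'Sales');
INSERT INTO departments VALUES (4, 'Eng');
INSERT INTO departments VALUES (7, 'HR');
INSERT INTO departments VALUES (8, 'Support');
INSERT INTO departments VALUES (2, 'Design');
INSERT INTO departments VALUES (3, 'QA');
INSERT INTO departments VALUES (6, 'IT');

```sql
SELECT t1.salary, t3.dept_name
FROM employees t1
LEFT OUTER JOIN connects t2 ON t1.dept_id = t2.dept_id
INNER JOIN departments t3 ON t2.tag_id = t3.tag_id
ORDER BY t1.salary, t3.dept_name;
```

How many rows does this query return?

3

Joins associate left-to-right: employees LEFT JOIN connects on dept_id gives 6 intermediate row(s).
Then INNER JOIN `departments t3` on tag_id: keep only rows whose t2.tag_id appears in t3.
Result: 3 row(s).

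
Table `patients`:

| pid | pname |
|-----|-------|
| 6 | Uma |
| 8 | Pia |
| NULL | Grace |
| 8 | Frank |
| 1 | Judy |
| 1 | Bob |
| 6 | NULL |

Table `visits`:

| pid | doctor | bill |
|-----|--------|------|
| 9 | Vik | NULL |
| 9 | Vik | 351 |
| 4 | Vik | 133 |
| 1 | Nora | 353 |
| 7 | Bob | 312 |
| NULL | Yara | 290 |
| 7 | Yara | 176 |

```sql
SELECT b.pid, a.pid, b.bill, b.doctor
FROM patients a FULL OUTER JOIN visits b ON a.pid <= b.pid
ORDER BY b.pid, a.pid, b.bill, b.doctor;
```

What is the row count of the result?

26

FULL OUTER JOIN keeps every row from both sides; unmatched rows get NULL for the other side's columns.
Matching on a.pid <= b.pid. A NULL in a compared column never satisfies the condition.
- a row (pid=6): matches 4 b row(s) → 4 output row(s).
- a row (pid=8): matches 2 b row(s) → 2 output row(s).
- a row (pid=NULL): no match → kept, b columns NULL.
- a row (pid=8): matches 2 b row(s) → 2 output row(s).
- a row (pid=1): matches 6 b row(s) → 6 output row(s).
- a row (pid=1): matches 6 b row(s) → 6 output row(s).
- a row (pid=6): matches 4 b row(s) → 4 output row(s).
- 1 b row(s) had no a match → kept, a columns NULL.
Total: 24 matched + 2 padded = 26 rows.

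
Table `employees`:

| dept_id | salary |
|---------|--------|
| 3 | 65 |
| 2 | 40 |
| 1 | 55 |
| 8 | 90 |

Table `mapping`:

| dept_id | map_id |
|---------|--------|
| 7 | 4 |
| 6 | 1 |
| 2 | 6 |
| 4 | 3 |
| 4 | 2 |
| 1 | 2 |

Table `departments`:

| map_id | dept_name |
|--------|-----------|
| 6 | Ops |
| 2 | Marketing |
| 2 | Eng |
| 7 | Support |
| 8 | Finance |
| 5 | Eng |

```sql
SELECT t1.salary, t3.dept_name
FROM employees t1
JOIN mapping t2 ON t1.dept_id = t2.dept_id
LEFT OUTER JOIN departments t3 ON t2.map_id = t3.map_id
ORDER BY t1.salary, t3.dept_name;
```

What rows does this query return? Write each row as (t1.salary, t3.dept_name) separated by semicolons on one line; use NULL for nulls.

(40, Ops); (55, Eng); (55, Marketing)

Evaluate left to right. First `employees t1 INNER JOIN mapping t2` on dept_id: 2 row(s).
Then LEFT JOIN `departments t3` on map_id: each of those 2 rows is kept; rows whose t2.map_id has no match in t3 get NULL for t3's columns.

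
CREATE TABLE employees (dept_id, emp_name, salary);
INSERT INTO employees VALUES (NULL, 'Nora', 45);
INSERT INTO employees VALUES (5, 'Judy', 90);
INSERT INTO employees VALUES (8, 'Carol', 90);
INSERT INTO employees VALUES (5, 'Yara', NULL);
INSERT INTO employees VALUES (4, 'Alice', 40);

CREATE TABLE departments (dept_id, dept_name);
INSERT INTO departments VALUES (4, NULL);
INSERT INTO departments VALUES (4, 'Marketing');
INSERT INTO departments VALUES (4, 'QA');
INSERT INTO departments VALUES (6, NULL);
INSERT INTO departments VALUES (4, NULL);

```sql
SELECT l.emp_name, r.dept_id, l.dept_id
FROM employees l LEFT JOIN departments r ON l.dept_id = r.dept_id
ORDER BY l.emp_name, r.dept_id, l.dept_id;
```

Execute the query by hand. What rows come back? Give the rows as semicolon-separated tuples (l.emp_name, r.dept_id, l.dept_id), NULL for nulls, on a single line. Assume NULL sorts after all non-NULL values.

(Alice, 4, 4); (Alice, 4, 4); (Alice, 4, 4); (Alice, 4, 4); (Carol, NULL, 8); (Judy, NULL, 5); (Nora, NULL, NULL); (Yara, NULL, 5)

LEFT JOIN keeps every row from `employees`; unmatched rows get NULL for `departments`'s columns.
Matching on l.dept_id = r.dept_id. A NULL in a compared column never satisfies the condition.
- dept_id=NULL: no r row matches, row kept with r columns NULL.
- dept_id=5: no r row matches, row kept with r columns NULL.
- dept_id=8: no r row matches, row kept with r columns NULL.
- dept_id=5: no r row matches, row kept with r columns NULL.
- dept_id=4: 4 matching r row(s), so 4 row(s) emitted.
After projecting and ordering:
l.emp_name | r.dept_id | l.dept_id
Alice | 4 | 4
Alice | 4 | 4
Alice | 4 | 4
Alice | 4 | 4
Carol | NULL | 8
Judy | NULL | 5
Nora | NULL | NULL
Yara | NULL | 5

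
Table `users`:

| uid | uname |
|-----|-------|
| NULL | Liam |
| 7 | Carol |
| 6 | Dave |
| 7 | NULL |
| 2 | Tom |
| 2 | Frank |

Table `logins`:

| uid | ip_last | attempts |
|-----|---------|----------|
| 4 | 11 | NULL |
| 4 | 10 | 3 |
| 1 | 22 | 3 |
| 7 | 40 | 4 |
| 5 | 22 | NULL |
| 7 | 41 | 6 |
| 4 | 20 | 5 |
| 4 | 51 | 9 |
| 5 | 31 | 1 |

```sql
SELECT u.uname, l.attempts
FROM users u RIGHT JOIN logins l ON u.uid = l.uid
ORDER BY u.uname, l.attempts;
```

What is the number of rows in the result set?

RIGHT JOIN keeps every row from `logins`; unmatched rows get NULL for `users`'s columns.
Matching on u.uid = l.uid. A NULL in a compared column never satisfies the condition.
Matched pairs: 4; unmatched l rows kept: 7.
Total: 4 matched + 7 padded = 11 rows.

11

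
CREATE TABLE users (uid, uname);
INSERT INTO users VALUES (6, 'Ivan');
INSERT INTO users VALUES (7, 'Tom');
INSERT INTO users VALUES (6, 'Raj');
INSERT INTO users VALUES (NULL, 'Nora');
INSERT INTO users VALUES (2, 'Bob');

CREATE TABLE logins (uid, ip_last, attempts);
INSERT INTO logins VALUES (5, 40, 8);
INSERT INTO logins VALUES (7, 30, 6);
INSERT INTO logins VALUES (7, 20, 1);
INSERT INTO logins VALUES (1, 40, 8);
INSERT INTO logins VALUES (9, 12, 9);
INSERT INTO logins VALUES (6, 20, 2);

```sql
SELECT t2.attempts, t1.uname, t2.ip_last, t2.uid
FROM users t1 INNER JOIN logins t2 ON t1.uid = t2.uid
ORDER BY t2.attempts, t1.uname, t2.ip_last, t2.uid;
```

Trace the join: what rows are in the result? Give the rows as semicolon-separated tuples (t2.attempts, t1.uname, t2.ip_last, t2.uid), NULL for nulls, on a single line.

INNER JOIN keeps only pairs where the ON condition holds.
Matching on t1.uid = t2.uid. A NULL in a compared column never satisfies the condition.
- t1[0] uid=6 → 1 match(es) in t2 → 1 row(s).
- t1[1] uid=7 → 2 match(es) in t2 → 2 row(s).
- t1[2] uid=6 → 1 match(es) in t2 → 1 row(s).
- t1[3] uid=NULL → no match; dropped.
- t1[4] uid=2 → no match; dropped.
After projecting and ordering:
t2.attempts | t1.uname | t2.ip_last | t2.uid
1 | Tom | 20 | 7
2 | Ivan | 20 | 6
2 | Raj | 20 | 6
6 | Tom | 30 | 7

(1, Tom, 20, 7); (2, Ivan, 20, 6); (2, Raj, 20, 6); (6, Tom, 30, 7)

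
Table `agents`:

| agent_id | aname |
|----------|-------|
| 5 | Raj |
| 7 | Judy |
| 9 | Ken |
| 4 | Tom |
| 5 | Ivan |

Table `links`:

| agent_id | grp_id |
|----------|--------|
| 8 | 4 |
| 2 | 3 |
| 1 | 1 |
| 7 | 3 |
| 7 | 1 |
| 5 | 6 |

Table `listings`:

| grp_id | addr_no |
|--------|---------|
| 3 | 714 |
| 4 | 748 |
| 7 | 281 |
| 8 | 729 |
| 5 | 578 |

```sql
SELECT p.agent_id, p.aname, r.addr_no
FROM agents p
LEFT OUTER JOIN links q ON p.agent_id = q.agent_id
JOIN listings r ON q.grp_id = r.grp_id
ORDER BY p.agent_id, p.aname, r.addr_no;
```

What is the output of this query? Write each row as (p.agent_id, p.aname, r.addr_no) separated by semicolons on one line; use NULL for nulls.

(7, Judy, 714)

Step 1 — p LEFT JOIN q on agent_id → 6 row(s).
Then INNER JOIN `listings r` on grp_id: keep only rows whose q.grp_id appears in r.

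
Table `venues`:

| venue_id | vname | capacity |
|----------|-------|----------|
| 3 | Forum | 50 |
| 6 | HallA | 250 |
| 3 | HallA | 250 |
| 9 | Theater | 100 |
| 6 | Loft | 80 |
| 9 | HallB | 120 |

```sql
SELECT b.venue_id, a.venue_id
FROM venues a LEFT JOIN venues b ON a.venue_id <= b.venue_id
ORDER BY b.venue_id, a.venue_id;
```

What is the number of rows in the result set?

24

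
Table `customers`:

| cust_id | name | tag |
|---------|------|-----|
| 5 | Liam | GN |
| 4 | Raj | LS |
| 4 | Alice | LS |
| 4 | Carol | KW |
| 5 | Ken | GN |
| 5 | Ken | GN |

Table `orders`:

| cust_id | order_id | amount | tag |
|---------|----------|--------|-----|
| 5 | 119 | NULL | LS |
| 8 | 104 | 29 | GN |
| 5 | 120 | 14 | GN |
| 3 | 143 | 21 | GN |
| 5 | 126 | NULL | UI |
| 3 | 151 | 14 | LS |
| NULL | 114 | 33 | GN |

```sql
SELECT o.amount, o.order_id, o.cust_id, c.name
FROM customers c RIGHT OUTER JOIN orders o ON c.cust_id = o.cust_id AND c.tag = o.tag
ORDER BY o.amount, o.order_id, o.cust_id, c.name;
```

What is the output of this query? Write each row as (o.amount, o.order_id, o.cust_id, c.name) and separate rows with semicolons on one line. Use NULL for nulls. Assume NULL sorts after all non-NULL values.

(14, 120, 5, Ken); (14, 120, 5, Ken); (14, 120, 5, Liam); (14, 151, 3, NULL); (21, 143, 3, NULL); (29, 104, 8, NULL); (33, 114, NULL, NULL); (NULL, 119, 5, NULL); (NULL, 126, 5, NULL)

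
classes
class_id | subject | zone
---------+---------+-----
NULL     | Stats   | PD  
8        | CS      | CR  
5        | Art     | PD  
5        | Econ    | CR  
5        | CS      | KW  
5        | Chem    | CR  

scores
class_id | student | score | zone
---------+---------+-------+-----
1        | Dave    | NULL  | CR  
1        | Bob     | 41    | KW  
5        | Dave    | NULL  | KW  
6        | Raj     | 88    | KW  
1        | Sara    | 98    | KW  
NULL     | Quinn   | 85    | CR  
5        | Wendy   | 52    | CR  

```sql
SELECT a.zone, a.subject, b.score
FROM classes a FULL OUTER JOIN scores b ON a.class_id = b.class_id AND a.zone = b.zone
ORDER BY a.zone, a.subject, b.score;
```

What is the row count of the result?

FULL OUTER JOIN keeps every row from both sides; unmatched rows get NULL for the other side's columns.
Matching on a.class_id = b.class_id AND a.zone = b.zone. A NULL in a compared column never satisfies the condition.
Matched pairs: 3; unmatched a rows kept: 3; unmatched b rows kept: 5.
Total: 3 matched + 8 padded = 11 rows.

11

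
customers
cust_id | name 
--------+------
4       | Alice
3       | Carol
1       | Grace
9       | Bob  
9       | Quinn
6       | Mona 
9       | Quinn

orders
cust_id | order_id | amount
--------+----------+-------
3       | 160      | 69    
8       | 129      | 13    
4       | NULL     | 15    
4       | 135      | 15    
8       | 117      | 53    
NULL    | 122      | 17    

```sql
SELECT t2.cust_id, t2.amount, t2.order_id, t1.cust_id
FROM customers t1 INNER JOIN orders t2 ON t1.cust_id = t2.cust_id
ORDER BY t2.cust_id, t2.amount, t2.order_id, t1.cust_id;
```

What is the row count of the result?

3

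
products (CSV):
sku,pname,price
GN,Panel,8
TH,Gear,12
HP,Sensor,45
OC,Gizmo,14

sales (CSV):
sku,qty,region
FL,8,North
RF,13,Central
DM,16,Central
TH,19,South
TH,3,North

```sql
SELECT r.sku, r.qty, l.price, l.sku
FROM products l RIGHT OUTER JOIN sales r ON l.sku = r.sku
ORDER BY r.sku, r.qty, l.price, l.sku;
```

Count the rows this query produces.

RIGHT JOIN keeps every row from `sales`; unmatched rows get NULL for `products`'s columns.
Matching on l.sku = r.sku.
- l row (sku=GN): no match.
- l row (sku=TH): matches 2 r row(s) → 2 output row(s).
- l row (sku=HP): no match.
- l row (sku=OC): no match.
- 3 row(s) from r found no l partner → padded with NULL.
Total: 2 matched + 3 padded = 5 rows.

5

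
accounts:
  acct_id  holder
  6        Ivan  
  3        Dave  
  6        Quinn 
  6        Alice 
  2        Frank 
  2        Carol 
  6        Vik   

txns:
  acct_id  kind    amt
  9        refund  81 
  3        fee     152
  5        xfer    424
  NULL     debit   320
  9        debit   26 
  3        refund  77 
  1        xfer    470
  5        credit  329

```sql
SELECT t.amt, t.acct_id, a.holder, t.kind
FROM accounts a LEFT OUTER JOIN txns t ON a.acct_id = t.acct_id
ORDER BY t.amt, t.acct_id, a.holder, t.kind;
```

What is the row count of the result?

LEFT JOIN keeps every row from `accounts`; unmatched rows get NULL for `txns`'s columns.
Matching on a.acct_id = t.acct_id. A NULL in a compared column never satisfies the condition.
- acct_id=6: no t row matches, row kept with t columns NULL.
- acct_id=3: 2 matching t row(s), so 2 row(s) emitted.
- acct_id=6: no t row matches, row kept with t columns NULL.
- acct_id=6: no t row matches, row kept with t columns NULL.
- acct_id=2: no t row matches, row kept with t columns NULL.
- acct_id=2: no t row matches, row kept with t columns NULL.
- acct_id=6: no t row matches, row kept with t columns NULL.
Total: 2 matched + 6 padded = 8 rows.

8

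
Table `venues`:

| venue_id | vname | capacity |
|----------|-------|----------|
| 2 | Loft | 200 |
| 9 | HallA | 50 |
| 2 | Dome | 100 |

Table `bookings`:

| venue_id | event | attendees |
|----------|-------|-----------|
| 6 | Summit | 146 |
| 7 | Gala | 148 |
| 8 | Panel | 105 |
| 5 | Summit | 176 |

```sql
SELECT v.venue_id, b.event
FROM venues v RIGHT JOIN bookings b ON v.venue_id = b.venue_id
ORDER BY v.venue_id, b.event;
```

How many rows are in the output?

4

RIGHT JOIN keeps every row from `bookings`; unmatched rows get NULL for `venues`'s columns.
Matching on v.venue_id = b.venue_id.
- v row (venue_id=2): no match.
- v row (venue_id=9): no match.
- v row (venue_id=2): no match.
- 4 row(s) from b found no v partner → padded with NULL.
Total: 0 matched + 4 padded = 4 rows.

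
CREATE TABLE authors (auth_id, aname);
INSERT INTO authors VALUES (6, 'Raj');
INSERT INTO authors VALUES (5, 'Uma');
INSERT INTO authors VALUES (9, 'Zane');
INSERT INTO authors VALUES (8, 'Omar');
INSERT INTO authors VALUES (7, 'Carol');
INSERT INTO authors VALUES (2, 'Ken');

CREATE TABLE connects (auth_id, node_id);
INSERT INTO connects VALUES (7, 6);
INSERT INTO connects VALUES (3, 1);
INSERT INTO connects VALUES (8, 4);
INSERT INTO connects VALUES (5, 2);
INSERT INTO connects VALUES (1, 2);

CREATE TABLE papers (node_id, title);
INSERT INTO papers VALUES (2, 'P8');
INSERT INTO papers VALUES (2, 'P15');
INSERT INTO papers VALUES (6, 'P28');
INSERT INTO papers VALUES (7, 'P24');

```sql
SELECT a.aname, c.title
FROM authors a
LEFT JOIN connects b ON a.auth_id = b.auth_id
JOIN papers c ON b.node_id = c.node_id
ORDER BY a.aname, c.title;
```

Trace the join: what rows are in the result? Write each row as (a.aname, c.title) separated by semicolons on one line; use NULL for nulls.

Step 1 — a LEFT JOIN b on auth_id → 6 row(s).
Then INNER JOIN `papers c` on node_id: keep only rows whose b.node_id appears in c.

(Carol, P28); (Uma, P15); (Uma, P8)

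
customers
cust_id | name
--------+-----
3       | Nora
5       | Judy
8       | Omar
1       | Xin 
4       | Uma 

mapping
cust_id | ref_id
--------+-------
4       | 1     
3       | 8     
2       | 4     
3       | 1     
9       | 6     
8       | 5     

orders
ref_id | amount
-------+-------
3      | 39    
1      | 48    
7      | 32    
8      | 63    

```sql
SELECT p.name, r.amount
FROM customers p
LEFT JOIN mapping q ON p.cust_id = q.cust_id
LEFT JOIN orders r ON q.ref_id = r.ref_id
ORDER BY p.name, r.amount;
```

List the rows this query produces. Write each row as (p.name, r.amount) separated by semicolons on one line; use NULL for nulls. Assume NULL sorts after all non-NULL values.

(Judy, NULL); (Nora, 48); (Nora, 63); (Omar, NULL); (Uma, 48); (Xin, NULL)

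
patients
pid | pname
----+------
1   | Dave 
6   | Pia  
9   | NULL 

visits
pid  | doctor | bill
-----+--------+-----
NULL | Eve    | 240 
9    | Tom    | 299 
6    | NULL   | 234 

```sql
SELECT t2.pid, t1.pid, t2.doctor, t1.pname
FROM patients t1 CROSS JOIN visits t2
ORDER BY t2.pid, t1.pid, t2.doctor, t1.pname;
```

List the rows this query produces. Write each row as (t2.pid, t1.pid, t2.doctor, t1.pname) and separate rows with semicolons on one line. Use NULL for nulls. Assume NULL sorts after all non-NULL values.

CROSS JOIN pairs every row of `patients` with every row of `visits`: 3 × 3 = 9 rows.
After projecting and ordering:
t2.pid | t1.pid | t2.doctor | t1.pname
6 | 1 | NULL | Dave
6 | 6 | NULL | Pia
6 | 9 | NULL | NULL
9 | 1 | Tom | Dave
9 | 6 | Tom | Pia
9 | 9 | Tom | NULL
NULL | 1 | Eve | Dave
NULL | 6 | Eve | Pia
NULL | 9 | Eve | NULL

(6, 1, NULL, Dave); (6, 6, NULL, Pia); (6, 9, NULL, NULL); (9, 1, Tom, Dave); (9, 6, Tom, Pia); (9, 9, Tom, NULL); (NULL, 1, Eve, Dave); (NULL, 6, Eve, Pia); (NULL, 9, Eve, NULL)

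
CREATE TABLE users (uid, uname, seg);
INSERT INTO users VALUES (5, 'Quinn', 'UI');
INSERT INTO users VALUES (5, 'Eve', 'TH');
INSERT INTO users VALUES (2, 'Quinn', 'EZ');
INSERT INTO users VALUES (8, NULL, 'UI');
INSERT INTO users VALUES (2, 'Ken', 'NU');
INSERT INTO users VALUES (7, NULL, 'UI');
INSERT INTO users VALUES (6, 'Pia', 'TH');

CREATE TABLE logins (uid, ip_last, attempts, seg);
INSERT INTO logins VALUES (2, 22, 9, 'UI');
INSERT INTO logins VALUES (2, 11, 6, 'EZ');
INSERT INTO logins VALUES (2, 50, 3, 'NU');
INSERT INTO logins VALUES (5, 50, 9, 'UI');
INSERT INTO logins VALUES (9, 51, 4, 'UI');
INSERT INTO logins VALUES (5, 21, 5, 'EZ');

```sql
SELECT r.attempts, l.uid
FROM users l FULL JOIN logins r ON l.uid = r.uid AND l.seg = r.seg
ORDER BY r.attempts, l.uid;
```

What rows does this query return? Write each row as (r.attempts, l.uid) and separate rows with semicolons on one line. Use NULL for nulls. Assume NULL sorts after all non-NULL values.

FULL OUTER JOIN keeps every row from both sides; unmatched rows get NULL for the other side's columns.
Matching on l.uid = r.uid AND l.seg = r.seg.
- l (uid=5, seg=UI) pairs with 1 row(s) of r.
- l (uid=5, seg=TH) has no partner → padded with NULL.
- l (uid=2, seg=EZ) pairs with 1 row(s) of r.
- l (uid=8, seg=UI) has no partner → padded with NULL.
- l (uid=2, seg=NU) pairs with 1 row(s) of r.
- l (uid=7, seg=UI) has no partner → padded with NULL.
- l (uid=6, seg=TH) has no partner → padded with NULL.
- 3 row(s) from r found no l partner → padded with NULL.
After projecting and ordering:
r.attempts | l.uid
3 | 2
4 | NULL
5 | NULL
6 | 2
9 | 5
9 | NULL
NULL | 5
NULL | 6
NULL | 7
NULL | 8

(3, 2); (4, NULL); (5, NULL); (6, 2); (9, 5); (9, NULL); (NULL, 5); (NULL, 6); (NULL, 7); (NULL, 8)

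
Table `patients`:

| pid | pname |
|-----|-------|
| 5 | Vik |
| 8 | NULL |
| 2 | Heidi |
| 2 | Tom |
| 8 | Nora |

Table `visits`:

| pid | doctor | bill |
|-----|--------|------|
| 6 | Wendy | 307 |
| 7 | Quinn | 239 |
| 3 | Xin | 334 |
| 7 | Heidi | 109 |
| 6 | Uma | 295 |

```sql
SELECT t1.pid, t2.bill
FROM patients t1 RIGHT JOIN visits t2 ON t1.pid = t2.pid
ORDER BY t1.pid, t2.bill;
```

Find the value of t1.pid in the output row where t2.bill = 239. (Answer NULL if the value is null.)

NULL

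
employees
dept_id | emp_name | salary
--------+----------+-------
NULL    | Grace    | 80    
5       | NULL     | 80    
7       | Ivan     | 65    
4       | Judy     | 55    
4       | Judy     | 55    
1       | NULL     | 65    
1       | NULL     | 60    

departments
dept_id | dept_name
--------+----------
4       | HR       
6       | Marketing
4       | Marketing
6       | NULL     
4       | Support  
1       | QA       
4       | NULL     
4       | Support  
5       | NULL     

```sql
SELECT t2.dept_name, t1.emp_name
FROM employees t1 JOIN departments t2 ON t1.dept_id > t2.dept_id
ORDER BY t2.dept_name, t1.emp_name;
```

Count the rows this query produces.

INNER JOIN keeps only pairs where the ON condition holds.
Matching on t1.dept_id > t2.dept_id. A NULL in a compared column never satisfies the condition.
- t1[0] dept_id=NULL → no match; dropped.
- t1[1] dept_id=5 → 6 match(es) in t2 → 6 row(s).
- t1[2] dept_id=7 → 9 match(es) in t2 → 9 row(s).
- t1[3] dept_id=4 → 1 match(es) in t2 → 1 row(s).
- t1[4] dept_id=4 → 1 match(es) in t2 → 1 row(s).
- t1[5] dept_id=1 → no match; dropped.
- t1[6] dept_id=1 → no match; dropped.
Total: 17 rows.

17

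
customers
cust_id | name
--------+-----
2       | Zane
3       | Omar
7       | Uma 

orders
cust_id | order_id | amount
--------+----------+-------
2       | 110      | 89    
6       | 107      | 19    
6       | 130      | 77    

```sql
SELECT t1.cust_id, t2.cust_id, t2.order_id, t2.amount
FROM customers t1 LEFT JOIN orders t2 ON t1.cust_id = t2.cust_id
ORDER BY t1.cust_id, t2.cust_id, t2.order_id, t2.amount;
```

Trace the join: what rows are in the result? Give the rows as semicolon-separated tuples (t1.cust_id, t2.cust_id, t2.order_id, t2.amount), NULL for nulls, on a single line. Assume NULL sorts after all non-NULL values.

(2, 2, 110, 89); (3, NULL, NULL, NULL); (7, NULL, NULL, NULL)

LEFT JOIN keeps every row from `customers`; unmatched rows get NULL for `orders`'s columns.
Matching on t1.cust_id = t2.cust_id.
Matched pairs: 1; unmatched t1 rows kept: 2.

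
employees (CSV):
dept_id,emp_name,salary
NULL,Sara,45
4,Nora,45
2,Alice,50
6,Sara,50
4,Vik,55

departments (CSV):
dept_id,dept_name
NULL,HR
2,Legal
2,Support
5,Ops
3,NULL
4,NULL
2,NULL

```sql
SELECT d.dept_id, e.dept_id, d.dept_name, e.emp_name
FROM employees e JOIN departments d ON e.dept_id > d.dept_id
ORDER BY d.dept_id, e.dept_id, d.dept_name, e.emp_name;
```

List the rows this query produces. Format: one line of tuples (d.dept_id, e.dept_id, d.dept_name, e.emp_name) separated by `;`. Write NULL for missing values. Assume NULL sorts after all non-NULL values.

(2, 4, Legal, Nora); (2, 4, Legal, Vik); (2, 4, Support, Nora); (2, 4, Support, Vik); (2, 4, NULL, Nora); (2, 4, NULL, Vik); (2, 6, Legal, Sara); (2, 6, Support, Sara); (2, 6, NULL, Sara); (3, 4, NULL, Nora); (3, 4, NULL, Vik); (3, 6, NULL, Sara); (4, 6, NULL, Sara); (5, 6, Ops, Sara)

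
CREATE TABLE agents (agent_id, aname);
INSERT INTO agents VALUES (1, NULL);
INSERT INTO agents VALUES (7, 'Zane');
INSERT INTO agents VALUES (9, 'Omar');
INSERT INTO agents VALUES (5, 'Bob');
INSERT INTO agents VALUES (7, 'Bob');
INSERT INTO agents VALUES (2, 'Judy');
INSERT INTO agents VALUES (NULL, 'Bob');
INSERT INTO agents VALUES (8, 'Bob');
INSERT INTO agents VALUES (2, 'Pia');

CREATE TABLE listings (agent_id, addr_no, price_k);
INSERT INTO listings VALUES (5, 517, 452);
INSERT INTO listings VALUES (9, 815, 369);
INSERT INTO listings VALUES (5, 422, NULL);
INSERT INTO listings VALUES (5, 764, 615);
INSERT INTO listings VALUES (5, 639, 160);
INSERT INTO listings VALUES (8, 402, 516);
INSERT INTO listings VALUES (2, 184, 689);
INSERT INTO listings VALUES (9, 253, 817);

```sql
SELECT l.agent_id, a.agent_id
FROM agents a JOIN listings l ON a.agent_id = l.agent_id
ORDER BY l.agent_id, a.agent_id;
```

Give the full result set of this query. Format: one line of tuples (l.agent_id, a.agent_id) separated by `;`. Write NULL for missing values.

(2, 2); (2, 2); (5, 5); (5, 5); (5, 5); (5, 5); (8, 8); (9, 9); (9, 9)

INNER JOIN keeps only pairs where the ON condition holds.
Matching on a.agent_id = l.agent_id. A NULL in a compared column never satisfies the condition.
- agent_id=1: no matching l row, dropped.
- agent_id=7: no matching l row, dropped.
- agent_id=9: 2 matching l row(s), so 2 row(s) emitted.
- agent_id=5: 4 matching l row(s), so 4 row(s) emitted.
- agent_id=7: no matching l row, dropped.
- agent_id=2: 1 matching l row(s), so 1 row(s) emitted.
- agent_id=NULL: no matching l row, dropped.
- agent_id=8: 1 matching l row(s), so 1 row(s) emitted.
- agent_id=2: 1 matching l row(s), so 1 row(s) emitted.
After projecting and ordering:
l.agent_id | a.agent_id
2 | 2
2 | 2
5 | 5
5 | 5
5 | 5
5 | 5
8 | 8
9 | 9
9 | 9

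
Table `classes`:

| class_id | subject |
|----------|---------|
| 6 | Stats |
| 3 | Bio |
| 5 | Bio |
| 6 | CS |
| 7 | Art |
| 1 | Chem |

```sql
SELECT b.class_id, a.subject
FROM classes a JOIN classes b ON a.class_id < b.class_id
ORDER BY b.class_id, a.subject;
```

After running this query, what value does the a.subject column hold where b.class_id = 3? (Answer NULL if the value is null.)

Chem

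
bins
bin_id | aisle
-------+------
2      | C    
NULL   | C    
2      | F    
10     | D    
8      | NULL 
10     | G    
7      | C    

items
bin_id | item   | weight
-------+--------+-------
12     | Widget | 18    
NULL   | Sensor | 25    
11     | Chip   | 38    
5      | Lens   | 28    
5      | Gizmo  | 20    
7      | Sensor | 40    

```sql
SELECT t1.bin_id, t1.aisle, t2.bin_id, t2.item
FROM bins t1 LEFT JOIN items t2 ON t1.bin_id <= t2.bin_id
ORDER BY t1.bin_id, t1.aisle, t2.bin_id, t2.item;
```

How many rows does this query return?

20

LEFT JOIN keeps every row from `bins`; unmatched rows get NULL for `items`'s columns.
Matching on t1.bin_id <= t2.bin_id. A NULL in a compared column never satisfies the condition.
Matched pairs: 19; unmatched t1 rows kept: 1.
Total: 19 matched + 1 padded = 20 rows.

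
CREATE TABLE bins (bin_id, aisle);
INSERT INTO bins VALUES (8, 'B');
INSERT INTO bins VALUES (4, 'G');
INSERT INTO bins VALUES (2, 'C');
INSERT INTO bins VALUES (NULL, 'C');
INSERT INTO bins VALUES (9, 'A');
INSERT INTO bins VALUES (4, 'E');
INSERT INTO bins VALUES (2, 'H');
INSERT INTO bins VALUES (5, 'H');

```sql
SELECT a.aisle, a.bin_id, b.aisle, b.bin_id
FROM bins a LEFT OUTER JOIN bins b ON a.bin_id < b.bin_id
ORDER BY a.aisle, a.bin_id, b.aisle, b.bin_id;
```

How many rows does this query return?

LEFT JOIN keeps every row from `bins a`; unmatched rows get NULL for `bins b`'s columns.
Matching on a.bin_id < b.bin_id. A NULL in a compared column never satisfies the condition.
Matched pairs: 19; unmatched a rows kept: 2.
Total: 19 matched + 2 padded = 21 rows.

21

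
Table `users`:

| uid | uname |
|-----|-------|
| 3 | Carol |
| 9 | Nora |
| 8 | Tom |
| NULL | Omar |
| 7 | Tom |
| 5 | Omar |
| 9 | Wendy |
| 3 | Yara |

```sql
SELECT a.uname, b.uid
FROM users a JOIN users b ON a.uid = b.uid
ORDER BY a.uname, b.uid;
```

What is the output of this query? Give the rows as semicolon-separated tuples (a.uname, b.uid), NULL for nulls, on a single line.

(Carol, 3); (Carol, 3); (Nora, 9); (Nora, 9); (Omar, 5); (Tom, 7); (Tom, 8); (Wendy, 9); (Wendy, 9); (Yara, 3); (Yara, 3)

INNER JOIN keeps only pairs where the ON condition holds.
Matching on a.uid = b.uid. A NULL in a compared column never satisfies the condition.
- uid=3: 2 matching b row(s), so 2 row(s) emitted.
- uid=9: 2 matching b row(s), so 2 row(s) emitted.
- uid=8: 1 matching b row(s), so 1 row(s) emitted.
- uid=NULL: no matching b row, dropped.
- uid=7: 1 matching b row(s), so 1 row(s) emitted.
- uid=5: 1 matching b row(s), so 1 row(s) emitted.
- uid=9: 2 matching b row(s), so 2 row(s) emitted.
- uid=3: 2 matching b row(s), so 2 row(s) emitted.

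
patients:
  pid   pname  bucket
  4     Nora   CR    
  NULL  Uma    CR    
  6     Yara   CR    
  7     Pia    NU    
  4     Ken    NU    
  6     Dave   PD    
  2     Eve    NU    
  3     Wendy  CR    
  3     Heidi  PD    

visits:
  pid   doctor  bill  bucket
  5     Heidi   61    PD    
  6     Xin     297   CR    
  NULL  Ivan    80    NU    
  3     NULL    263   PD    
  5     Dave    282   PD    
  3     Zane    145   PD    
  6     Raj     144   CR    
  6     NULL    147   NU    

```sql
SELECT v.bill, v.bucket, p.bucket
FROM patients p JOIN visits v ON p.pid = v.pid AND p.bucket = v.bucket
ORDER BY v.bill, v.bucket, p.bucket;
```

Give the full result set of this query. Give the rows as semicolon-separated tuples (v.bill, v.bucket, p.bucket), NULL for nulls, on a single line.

(144, CR, CR); (145, PD, PD); (263, PD, PD); (297, CR, CR)

INNER JOIN keeps only pairs where the ON condition holds.
Matching on p.pid = v.pid AND p.bucket = v.bucket. A NULL in a compared column never satisfies the condition.
- p (pid=4, bucket=CR) has no partner → excluded.
- p (pid=NULL, bucket=CR) has no partner → excluded.
- p (pid=6, bucket=CR) pairs with 2 row(s) of v.
- p (pid=7, bucket=NU) has no partner → excluded.
- p (pid=4, bucket=NU) has no partner → excluded.
- p (pid=6, bucket=PD) has no partner → excluded.
- p (pid=2, bucket=NU) has no partner → excluded.
- p (pid=3, bucket=CR) has no partner → excluded.
- p (pid=3, bucket=PD) pairs with 2 row(s) of v.
After projecting and ordering:
v.bill | v.bucket | p.bucket
144 | CR | CR
145 | PD | PD
263 | PD | PD
297 | CR | CR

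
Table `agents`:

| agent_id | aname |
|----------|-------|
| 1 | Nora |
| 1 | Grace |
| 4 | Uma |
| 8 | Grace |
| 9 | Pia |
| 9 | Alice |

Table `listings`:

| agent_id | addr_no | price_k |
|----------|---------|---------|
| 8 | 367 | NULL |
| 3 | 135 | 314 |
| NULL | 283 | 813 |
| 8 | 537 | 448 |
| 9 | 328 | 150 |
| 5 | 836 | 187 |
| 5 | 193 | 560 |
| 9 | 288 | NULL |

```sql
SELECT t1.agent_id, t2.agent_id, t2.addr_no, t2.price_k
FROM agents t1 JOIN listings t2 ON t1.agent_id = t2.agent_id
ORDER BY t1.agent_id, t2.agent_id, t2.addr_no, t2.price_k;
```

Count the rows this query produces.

6

INNER JOIN keeps only pairs where the ON condition holds.
Matching on t1.agent_id = t2.agent_id. A NULL in a compared column never satisfies the condition.
- agent_id=1: no matching t2 row, dropped.
- agent_id=1: no matching t2 row, dropped.
- agent_id=4: no matching t2 row, dropped.
- agent_id=8: 2 matching t2 row(s), so 2 row(s) emitted.
- agent_id=9: 2 matching t2 row(s), so 2 row(s) emitted.
- agent_id=9: 2 matching t2 row(s), so 2 row(s) emitted.
Total: 6 rows.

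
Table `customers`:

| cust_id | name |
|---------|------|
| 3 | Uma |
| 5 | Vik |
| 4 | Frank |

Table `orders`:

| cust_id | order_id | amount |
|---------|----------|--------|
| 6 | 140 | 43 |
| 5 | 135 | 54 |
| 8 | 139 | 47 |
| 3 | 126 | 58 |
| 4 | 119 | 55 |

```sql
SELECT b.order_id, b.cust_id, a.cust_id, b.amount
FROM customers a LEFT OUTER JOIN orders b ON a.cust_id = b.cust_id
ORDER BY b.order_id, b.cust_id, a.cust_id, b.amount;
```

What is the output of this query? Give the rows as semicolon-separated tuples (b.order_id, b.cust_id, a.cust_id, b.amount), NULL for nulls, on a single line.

(119, 4, 4, 55); (126, 3, 3, 58); (135, 5, 5, 54)

LEFT JOIN keeps every row from `customers`; unmatched rows get NULL for `orders`'s columns.
Matching on a.cust_id = b.cust_id.
Matched pairs: 3; unmatched a rows kept: 0.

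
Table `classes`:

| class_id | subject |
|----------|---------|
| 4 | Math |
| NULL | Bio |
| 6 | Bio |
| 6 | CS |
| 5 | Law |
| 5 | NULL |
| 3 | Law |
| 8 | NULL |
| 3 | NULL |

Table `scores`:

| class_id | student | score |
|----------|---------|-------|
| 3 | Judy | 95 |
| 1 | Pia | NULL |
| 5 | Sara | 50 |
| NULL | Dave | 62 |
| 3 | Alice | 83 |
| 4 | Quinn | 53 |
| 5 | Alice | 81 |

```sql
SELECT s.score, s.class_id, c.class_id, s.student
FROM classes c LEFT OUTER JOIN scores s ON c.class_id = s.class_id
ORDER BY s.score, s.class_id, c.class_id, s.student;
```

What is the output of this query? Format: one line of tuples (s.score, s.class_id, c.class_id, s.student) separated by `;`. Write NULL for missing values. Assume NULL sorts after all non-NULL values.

(50, 5, 5, Sara); (50, 5, 5, Sara); (53, 4, 4, Quinn); (81, 5, 5, Alice); (81, 5, 5, Alice); (83, 3, 3, Alice); (83, 3, 3, Alice); (95, 3, 3, Judy); (95, 3, 3, Judy); (NULL, NULL, 6, NULL); (NULL, NULL, 6, NULL); (NULL, NULL, 8, NULL); (NULL, NULL, NULL, NULL)

LEFT JOIN keeps every row from `classes`; unmatched rows get NULL for `scores`'s columns.
Matching on c.class_id = s.class_id. A NULL in a compared column never satisfies the condition.
- class_id=4: 1 matching s row(s), so 1 row(s) emitted.
- class_id=NULL: no s row matches, row kept with s columns NULL.
- class_id=6: no s row matches, row kept with s columns NULL.
- class_id=6: no s row matches, row kept with s columns NULL.
- class_id=5: 2 matching s row(s), so 2 row(s) emitted.
- class_id=5: 2 matching s row(s), so 2 row(s) emitted.
- class_id=3: 2 matching s row(s), so 2 row(s) emitted.
- class_id=8: no s row matches, row kept with s columns NULL.
- class_id=3: 2 matching s row(s), so 2 row(s) emitted.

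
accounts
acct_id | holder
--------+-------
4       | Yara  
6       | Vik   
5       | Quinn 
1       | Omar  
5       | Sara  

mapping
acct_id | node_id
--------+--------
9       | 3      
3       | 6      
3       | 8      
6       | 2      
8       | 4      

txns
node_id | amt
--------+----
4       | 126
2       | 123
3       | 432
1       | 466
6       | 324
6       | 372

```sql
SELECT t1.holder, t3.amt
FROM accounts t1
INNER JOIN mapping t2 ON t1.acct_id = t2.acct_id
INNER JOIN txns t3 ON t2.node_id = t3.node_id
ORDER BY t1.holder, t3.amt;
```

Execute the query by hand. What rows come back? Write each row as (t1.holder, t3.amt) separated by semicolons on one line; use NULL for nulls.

(Vik, 123)

Step 1 — t1 INNER JOIN t2 on acct_id → 1 row(s).
Then INNER JOIN `txns t3` on node_id: keep only rows whose t2.node_id appears in t3.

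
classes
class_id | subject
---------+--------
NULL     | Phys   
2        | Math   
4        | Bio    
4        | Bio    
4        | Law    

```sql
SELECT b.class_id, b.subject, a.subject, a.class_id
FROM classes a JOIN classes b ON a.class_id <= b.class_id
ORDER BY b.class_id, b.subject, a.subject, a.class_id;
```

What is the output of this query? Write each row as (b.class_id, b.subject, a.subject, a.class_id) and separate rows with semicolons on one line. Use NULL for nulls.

(2, Math, Math, 2); (4, Bio, Bio, 4); (4, Bio, Bio, 4); (4, Bio, Bio, 4); (4, Bio, Bio, 4); (4, Bio, Law, 4); (4, Bio, Law, 4); (4, Bio, Math, 2); (4, Bio, Math, 2); (4, Law, Bio, 4); (4, Law, Bio, 4); (4, Law, Law, 4); (4, Law, Math, 2)

INNER JOIN keeps only pairs where the ON condition holds.
Matching on a.class_id <= b.class_id. A NULL in a compared column never satisfies the condition.
Matched pairs: 13.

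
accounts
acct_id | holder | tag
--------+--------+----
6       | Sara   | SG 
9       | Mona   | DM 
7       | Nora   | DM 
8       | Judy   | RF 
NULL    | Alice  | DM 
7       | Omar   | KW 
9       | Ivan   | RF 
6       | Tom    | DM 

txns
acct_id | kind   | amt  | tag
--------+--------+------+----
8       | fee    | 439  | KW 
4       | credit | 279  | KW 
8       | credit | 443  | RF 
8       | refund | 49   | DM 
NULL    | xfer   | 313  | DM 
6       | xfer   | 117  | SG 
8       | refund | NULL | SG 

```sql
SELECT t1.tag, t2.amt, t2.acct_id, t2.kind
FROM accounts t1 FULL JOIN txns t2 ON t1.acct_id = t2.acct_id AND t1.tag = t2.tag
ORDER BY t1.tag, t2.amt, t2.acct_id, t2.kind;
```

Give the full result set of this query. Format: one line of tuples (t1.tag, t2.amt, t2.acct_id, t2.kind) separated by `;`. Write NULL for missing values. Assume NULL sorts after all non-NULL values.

FULL OUTER JOIN keeps every row from both sides; unmatched rows get NULL for the other side's columns.
Matching on t1.acct_id = t2.acct_id AND t1.tag = t2.tag. A NULL in a compared column never satisfies the condition.
Matched pairs: 2; unmatched t1 rows kept: 6; unmatched t2 rows kept: 5.

(DM, NULL, NULL, NULL); (DM, NULL, NULL, NULL); (DM, NULL, NULL, NULL); (DM, NULL, NULL, NULL); (KW, NULL, NULL, NULL); (RF, 443, 8, credit); (RF, NULL, NULL, NULL); (SG, 117, 6, xfer); (NULL, 49, 8, refund); (NULL, 279, 4, credit); (NULL, 313, NULL, xfer); (NULL, 439, 8, fee); (NULL, NULL, 8, refund)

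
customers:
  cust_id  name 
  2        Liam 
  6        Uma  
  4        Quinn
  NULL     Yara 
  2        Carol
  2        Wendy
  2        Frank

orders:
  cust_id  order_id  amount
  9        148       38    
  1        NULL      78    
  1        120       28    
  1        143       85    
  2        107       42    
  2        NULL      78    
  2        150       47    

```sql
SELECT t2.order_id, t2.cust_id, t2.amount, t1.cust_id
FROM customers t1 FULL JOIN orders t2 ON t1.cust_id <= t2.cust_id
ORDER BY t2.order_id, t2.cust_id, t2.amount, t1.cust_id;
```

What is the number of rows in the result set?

FULL OUTER JOIN keeps every row from both sides; unmatched rows get NULL for the other side's columns.
Matching on t1.cust_id <= t2.cust_id. A NULL in a compared column never satisfies the condition.
- t1 row (cust_id=2): matches 4 t2 row(s) → 4 output row(s).
- t1 row (cust_id=6): matches 1 t2 row(s) → 1 output row(s).
- t1 row (cust_id=4): matches 1 t2 row(s) → 1 output row(s).
- t1 row (cust_id=NULL): no match → kept, t2 columns NULL.
- t1 row (cust_id=2): matches 4 t2 row(s) → 4 output row(s).
- t1 row (cust_id=2): matches 4 t2 row(s) → 4 output row(s).
- t1 row (cust_id=2): matches 4 t2 row(s) → 4 output row(s).
- plus 3 unmatched t2 row(s), each kept with NULL t1 columns.
Total: 18 matched + 4 padded = 22 rows.

22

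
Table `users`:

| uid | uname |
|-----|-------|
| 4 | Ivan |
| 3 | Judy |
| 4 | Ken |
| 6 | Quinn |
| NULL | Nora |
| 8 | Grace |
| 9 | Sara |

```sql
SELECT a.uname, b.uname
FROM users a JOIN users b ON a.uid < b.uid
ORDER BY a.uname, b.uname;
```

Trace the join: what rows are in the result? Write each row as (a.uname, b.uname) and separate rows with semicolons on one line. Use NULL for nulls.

(Grace, Sara); (Ivan, Grace); (Ivan, Quinn); (Ivan, Sara); (Judy, Grace); (Judy, Ivan); (Judy, Ken); (Judy, Quinn); (Judy, Sara); (Ken, Grace); (Ken, Quinn); (Ken, Sara); (Quinn, Grace); (Quinn, Sara)

INNER JOIN keeps only pairs where the ON condition holds.
Matching on a.uid < b.uid. A NULL in a compared column never satisfies the condition.
Matched pairs: 14.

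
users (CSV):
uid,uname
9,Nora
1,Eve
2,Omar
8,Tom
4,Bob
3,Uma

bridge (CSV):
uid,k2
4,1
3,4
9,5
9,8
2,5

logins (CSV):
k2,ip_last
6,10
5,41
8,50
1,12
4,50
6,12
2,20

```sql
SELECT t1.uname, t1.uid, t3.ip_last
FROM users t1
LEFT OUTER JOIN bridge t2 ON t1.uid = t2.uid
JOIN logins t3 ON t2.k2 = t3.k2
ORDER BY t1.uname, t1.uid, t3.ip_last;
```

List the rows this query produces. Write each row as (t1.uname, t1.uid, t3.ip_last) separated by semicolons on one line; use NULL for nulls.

(Bob, 4, 12); (Nora, 9, 41); (Nora, 9, 50); (Omar, 2, 41); (Uma, 3, 50)

Step 1 — t1 LEFT JOIN t2 on uid → 7 row(s).
Then INNER JOIN `logins t3` on k2: keep only rows whose t2.k2 appears in t3.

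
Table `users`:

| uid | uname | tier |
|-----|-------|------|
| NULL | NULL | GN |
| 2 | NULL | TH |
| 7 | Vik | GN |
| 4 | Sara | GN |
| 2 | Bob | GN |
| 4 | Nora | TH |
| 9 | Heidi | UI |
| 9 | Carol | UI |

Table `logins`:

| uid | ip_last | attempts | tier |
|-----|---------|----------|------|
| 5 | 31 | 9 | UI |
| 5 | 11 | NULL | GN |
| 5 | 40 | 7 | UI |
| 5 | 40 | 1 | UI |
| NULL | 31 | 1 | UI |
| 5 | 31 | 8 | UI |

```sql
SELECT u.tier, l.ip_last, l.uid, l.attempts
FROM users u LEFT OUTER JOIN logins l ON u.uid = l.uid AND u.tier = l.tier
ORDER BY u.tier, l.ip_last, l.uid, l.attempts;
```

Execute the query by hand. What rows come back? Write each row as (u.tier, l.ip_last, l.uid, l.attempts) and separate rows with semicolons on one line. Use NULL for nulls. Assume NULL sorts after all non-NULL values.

(GN, NULL, NULL, NULL); (GN, NULL, NULL, NULL); (GN, NULL, NULL, NULL); (GN, NULL, NULL, NULL); (TH, NULL, NULL, NULL); (TH, NULL, NULL, NULL); (UI, NULL, NULL, NULL); (UI, NULL, NULL, NULL)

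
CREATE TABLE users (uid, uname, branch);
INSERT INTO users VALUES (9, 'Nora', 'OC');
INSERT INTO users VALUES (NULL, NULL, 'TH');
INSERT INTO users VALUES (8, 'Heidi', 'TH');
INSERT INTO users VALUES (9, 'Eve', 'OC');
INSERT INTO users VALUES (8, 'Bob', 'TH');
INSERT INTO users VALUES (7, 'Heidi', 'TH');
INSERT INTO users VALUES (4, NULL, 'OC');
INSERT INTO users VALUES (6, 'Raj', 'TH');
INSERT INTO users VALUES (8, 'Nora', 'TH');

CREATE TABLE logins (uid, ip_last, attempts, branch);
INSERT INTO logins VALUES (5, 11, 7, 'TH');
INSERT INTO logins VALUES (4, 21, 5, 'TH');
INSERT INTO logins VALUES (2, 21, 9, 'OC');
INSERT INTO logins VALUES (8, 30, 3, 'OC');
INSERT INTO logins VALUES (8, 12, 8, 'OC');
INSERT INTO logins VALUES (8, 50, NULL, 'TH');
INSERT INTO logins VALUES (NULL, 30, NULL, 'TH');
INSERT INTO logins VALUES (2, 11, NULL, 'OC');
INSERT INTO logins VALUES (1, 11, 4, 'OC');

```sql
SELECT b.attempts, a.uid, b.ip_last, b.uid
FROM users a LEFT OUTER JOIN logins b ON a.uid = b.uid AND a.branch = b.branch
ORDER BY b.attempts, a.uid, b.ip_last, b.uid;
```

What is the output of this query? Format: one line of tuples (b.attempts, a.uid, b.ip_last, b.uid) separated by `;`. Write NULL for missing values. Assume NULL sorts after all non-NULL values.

(NULL, 4, NULL, NULL); (NULL, 6, NULL, NULL); (NULL, 7, NULL, NULL); (NULL, 8, 50, 8); (NULL, 8, 50, 8); (NULL, 8, 50, 8); (NULL, 9, NULL, NULL); (NULL, 9, NULL, NULL); (NULL, NULL, NULL, NULL)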